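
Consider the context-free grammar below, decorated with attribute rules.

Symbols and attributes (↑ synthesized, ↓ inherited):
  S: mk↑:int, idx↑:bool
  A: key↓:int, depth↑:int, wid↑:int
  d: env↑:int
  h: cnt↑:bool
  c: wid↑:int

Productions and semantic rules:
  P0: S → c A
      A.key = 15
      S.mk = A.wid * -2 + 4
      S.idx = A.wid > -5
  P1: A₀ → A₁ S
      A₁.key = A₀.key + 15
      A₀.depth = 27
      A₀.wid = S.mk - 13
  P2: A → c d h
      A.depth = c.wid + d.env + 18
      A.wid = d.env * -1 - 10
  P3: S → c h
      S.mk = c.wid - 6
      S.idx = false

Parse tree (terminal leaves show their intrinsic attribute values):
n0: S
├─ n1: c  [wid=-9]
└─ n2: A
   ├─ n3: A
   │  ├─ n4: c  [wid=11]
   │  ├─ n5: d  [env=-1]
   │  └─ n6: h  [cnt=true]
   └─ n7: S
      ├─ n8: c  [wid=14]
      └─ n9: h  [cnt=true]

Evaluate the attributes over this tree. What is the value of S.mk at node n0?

14

1. n1.wid = -9  [terminal]
2. n2.key = 15  [15]
3. n3.key = 30  [A₀.key + 15]
4. n4.wid = 11  [terminal]
5. n5.env = -1  [terminal]
6. n6.cnt = true  [terminal]
7. n3.depth = 28  [c.wid + d.env + 18]
8. n3.wid = -9  [d.env * -1 - 10]
9. n8.wid = 14  [terminal]
10. n9.cnt = true  [terminal]
11. n7.mk = 8  [c.wid - 6]
12. n7.idx = false  [false]
13. n2.depth = 27  [27]
14. n2.wid = -5  [S.mk - 13]
15. n0.mk = 14  [A.wid * -2 + 4]
16. n0.idx = false  [A.wid > -5]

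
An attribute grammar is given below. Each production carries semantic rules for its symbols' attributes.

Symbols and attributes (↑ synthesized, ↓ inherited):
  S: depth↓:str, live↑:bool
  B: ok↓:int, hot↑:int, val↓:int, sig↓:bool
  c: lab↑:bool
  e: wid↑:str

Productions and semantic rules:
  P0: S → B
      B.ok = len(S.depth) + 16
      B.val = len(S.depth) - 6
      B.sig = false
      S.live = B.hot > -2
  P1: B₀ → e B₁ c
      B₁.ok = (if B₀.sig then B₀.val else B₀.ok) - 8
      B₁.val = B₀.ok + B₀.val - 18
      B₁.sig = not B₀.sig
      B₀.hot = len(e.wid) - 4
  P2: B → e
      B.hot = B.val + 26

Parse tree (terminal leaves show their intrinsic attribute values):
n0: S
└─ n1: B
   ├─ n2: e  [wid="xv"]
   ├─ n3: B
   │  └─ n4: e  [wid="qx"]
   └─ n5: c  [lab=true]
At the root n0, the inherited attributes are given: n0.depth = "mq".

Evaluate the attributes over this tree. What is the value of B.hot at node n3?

1. n0.depth = "mq"  [given at root]
2. n1.ok = 18  [len(S.depth) + 16]
3. n1.val = -4  [len(S.depth) - 6]
4. n1.sig = false  [false]
5. n2.wid = "xv"  [terminal]
6. n3.ok = 10  [(if B₀.sig then B₀.val else B₀.ok) - 8]
7. n3.val = -4  [B₀.ok + B₀.val - 18]
8. n3.sig = true  [not B₀.sig]
9. n4.wid = "qx"  [terminal]
10. n3.hot = 22  [B.val + 26]
11. n5.lab = true  [terminal]
12. n1.hot = -2  [len(e.wid) - 4]
13. n0.live = false  [B.hot > -2]

22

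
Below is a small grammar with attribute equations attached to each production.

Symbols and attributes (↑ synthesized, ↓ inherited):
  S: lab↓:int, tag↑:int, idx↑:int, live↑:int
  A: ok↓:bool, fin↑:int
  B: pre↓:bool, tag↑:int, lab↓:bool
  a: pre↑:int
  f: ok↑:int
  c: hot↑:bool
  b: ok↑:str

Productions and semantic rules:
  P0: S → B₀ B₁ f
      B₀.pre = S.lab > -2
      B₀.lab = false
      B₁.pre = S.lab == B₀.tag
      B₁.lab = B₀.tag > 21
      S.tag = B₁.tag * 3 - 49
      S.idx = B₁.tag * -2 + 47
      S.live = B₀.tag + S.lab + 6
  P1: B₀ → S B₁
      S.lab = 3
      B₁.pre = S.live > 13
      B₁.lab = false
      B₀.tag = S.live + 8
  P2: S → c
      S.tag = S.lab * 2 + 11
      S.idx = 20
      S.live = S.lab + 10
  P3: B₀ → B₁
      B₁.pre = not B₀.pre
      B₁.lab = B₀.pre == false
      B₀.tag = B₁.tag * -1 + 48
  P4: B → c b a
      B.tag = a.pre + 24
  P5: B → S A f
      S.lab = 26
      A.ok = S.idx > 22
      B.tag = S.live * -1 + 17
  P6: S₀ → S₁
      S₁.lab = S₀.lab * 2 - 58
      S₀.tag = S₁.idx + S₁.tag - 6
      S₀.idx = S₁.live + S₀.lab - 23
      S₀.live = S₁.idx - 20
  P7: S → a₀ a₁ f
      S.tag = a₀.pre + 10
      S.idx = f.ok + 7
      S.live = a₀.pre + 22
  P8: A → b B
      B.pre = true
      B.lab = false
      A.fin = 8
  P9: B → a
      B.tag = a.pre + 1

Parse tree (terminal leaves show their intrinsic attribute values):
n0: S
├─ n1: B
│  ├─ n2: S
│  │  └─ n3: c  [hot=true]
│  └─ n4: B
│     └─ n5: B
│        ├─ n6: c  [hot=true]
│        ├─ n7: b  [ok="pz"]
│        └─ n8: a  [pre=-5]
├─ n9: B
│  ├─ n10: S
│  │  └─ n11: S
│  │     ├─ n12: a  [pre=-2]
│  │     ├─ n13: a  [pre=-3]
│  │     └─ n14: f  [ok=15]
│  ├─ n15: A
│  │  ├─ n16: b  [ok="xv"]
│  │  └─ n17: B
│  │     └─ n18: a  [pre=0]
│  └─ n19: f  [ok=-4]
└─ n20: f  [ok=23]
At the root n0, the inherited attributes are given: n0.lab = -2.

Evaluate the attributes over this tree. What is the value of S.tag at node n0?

-4

1. n0.lab = -2  [given at root]
2. n1.pre = false  [S.lab > -2]
3. n1.lab = false  [false]
4. n2.lab = 3  [3]
5. n3.hot = true  [terminal]
6. n2.tag = 17  [S.lab * 2 + 11]
7. n2.idx = 20  [20]
8. n2.live = 13  [S.lab + 10]
9. n4.pre = false  [S.live > 13]
10. n4.lab = false  [false]
11. n5.pre = true  [not B₀.pre]
12. n5.lab = true  [B₀.pre == false]
13. n6.hot = true  [terminal]
14. n7.ok = "pz"  [terminal]
15. n8.pre = -5  [terminal]
16. n5.tag = 19  [a.pre + 24]
17. n4.tag = 29  [B₁.tag * -1 + 48]
18. n1.tag = 21  [S.live + 8]
19. n9.pre = false  [S.lab == B₀.tag]
20. n9.lab = false  [B₀.tag > 21]
21. n10.lab = 26  [26]
22. n11.lab = -6  [S₀.lab * 2 - 58]
23. n12.pre = -2  [terminal]
24. n13.pre = -3  [terminal]
25. n14.ok = 15  [terminal]
26. n11.tag = 8  [a₀.pre + 10]
27. n11.idx = 22  [f.ok + 7]
28. n11.live = 20  [a₀.pre + 22]
29. n10.tag = 24  [S₁.idx + S₁.tag - 6]
30. n10.idx = 23  [S₁.live + S₀.lab - 23]
31. n10.live = 2  [S₁.idx - 20]
32. n15.ok = true  [S.idx > 22]
33. n16.ok = "xv"  [terminal]
34. n17.pre = true  [true]
35. n17.lab = false  [false]
36. n18.pre = 0  [terminal]
37. n17.tag = 1  [a.pre + 1]
38. n15.fin = 8  [8]
39. n19.ok = -4  [terminal]
40. n9.tag = 15  [S.live * -1 + 17]
41. n20.ok = 23  [terminal]
42. n0.tag = -4  [B₁.tag * 3 - 49]
43. n0.idx = 17  [B₁.tag * -2 + 47]
44. n0.live = 25  [B₀.tag + S.lab + 6]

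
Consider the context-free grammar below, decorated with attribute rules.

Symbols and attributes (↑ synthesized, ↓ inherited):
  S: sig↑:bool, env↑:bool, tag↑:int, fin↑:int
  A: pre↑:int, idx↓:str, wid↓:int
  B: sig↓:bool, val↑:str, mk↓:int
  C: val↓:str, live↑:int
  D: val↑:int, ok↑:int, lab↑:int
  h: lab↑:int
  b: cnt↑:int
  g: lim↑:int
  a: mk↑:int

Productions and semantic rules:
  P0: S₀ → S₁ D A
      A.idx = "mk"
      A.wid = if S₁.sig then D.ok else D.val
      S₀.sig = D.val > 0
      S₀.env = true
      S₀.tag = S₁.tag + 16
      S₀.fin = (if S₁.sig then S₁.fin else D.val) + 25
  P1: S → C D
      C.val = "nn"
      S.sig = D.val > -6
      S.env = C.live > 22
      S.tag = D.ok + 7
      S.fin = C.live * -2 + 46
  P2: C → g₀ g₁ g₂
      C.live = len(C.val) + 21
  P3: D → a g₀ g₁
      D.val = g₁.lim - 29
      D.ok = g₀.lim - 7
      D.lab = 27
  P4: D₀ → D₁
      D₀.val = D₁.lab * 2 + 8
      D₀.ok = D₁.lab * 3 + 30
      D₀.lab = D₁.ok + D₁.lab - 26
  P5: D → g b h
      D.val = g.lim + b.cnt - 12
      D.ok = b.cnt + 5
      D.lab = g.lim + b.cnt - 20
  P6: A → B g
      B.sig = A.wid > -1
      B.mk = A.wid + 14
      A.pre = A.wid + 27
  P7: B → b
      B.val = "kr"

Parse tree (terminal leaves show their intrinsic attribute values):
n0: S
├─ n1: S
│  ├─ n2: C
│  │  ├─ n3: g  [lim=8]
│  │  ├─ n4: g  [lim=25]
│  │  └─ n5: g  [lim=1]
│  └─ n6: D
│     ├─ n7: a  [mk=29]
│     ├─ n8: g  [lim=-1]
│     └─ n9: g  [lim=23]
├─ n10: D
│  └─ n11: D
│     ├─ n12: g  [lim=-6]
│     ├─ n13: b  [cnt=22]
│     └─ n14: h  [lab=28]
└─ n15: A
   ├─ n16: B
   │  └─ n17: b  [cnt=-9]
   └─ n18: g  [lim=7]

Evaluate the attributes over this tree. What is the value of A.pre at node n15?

1. n2.val = "nn"  ["nn"]
2. n3.lim = 8  [terminal]
3. n4.lim = 25  [terminal]
4. n5.lim = 1  [terminal]
5. n2.live = 23  [len(C.val) + 21]
6. n7.mk = 29  [terminal]
7. n8.lim = -1  [terminal]
8. n9.lim = 23  [terminal]
9. n6.val = -6  [g₁.lim - 29]
10. n6.ok = -8  [g₀.lim - 7]
11. n6.lab = 27  [27]
12. n1.sig = false  [D.val > -6]
13. n1.env = true  [C.live > 22]
14. n1.tag = -1  [D.ok + 7]
15. n1.fin = 0  [C.live * -2 + 46]
16. n12.lim = -6  [terminal]
17. n13.cnt = 22  [terminal]
18. n14.lab = 28  [terminal]
19. n11.val = 4  [g.lim + b.cnt - 12]
20. n11.ok = 27  [b.cnt + 5]
21. n11.lab = -4  [g.lim + b.cnt - 20]
22. n10.val = 0  [D₁.lab * 2 + 8]
23. n10.ok = 18  [D₁.lab * 3 + 30]
24. n10.lab = -3  [D₁.ok + D₁.lab - 26]
25. n15.idx = "mk"  ["mk"]
26. n15.wid = 0  [if S₁.sig then D.ok else D.val]
27. n16.sig = true  [A.wid > -1]
28. n16.mk = 14  [A.wid + 14]
29. n17.cnt = -9  [terminal]
30. n16.val = "kr"  ["kr"]
31. n18.lim = 7  [terminal]
32. n15.pre = 27  [A.wid + 27]
33. n0.sig = false  [D.val > 0]
34. n0.env = true  [true]
35. n0.tag = 15  [S₁.tag + 16]
36. n0.fin = 25  [(if S₁.sig then S₁.fin else D.val) + 25]

27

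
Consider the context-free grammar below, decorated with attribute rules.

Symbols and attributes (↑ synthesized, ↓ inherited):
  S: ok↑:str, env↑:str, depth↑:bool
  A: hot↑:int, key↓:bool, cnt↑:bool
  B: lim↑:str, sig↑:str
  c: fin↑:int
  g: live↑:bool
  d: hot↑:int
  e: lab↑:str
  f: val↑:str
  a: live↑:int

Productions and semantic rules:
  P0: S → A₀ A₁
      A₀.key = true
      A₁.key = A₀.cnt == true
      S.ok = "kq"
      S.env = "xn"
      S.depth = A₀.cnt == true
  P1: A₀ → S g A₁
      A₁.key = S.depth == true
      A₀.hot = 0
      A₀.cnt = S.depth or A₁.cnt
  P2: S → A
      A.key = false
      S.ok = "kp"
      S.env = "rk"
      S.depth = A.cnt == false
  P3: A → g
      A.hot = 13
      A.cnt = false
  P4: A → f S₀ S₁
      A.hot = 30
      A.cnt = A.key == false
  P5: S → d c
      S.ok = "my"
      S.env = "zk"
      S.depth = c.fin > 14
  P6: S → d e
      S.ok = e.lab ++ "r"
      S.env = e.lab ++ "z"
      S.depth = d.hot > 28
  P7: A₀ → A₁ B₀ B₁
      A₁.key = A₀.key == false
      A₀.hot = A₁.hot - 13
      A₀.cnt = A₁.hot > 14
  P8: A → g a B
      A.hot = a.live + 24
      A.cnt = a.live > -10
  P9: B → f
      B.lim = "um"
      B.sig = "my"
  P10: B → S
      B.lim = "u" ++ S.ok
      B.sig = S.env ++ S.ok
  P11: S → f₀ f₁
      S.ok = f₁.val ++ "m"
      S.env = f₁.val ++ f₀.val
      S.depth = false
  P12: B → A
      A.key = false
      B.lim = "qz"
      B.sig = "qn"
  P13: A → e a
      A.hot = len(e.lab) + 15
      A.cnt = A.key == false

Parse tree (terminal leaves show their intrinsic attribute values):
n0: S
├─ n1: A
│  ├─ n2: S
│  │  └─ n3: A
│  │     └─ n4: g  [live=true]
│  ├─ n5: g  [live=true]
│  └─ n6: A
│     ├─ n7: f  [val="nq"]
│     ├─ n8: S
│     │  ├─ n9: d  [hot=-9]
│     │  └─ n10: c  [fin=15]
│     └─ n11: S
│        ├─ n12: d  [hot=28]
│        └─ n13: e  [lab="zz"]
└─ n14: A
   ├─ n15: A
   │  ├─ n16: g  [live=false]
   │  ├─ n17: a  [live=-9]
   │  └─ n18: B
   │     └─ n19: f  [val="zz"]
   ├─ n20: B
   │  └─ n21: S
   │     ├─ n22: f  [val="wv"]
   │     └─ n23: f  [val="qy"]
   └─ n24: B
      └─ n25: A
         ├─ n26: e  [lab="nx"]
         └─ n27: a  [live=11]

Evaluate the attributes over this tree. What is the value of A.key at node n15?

1. n1.key = true  [true]
2. n3.key = false  [false]
3. n4.live = true  [terminal]
4. n3.hot = 13  [13]
5. n3.cnt = false  [false]
6. n2.ok = "kp"  ["kp"]
7. n2.env = "rk"  ["rk"]
8. n2.depth = true  [A.cnt == false]
9. n5.live = true  [terminal]
10. n6.key = true  [S.depth == true]
11. n7.val = "nq"  [terminal]
12. n9.hot = -9  [terminal]
13. n10.fin = 15  [terminal]
14. n8.ok = "my"  ["my"]
15. n8.env = "zk"  ["zk"]
16. n8.depth = true  [c.fin > 14]
17. n12.hot = 28  [terminal]
18. n13.lab = "zz"  [terminal]
19. n11.ok = "zzr"  [e.lab ++ "r"]
20. n11.env = "zzz"  [e.lab ++ "z"]
21. n11.depth = false  [d.hot > 28]
22. n6.hot = 30  [30]
23. n6.cnt = false  [A.key == false]
24. n1.hot = 0  [0]
25. n1.cnt = true  [S.depth or A₁.cnt]
26. n14.key = true  [A₀.cnt == true]
27. n15.key = false  [A₀.key == false]
28. n16.live = false  [terminal]
29. n17.live = -9  [terminal]
30. n19.val = "zz"  [terminal]
31. n18.lim = "um"  ["um"]
32. n18.sig = "my"  ["my"]
33. n15.hot = 15  [a.live + 24]
34. n15.cnt = true  [a.live > -10]
35. n22.val = "wv"  [terminal]
36. n23.val = "qy"  [terminal]
37. n21.ok = "qym"  [f₁.val ++ "m"]
38. n21.env = "qywv"  [f₁.val ++ f₀.val]
39. n21.depth = false  [false]
40. n20.lim = "uqym"  ["u" ++ S.ok]
41. n20.sig = "qywvqym"  [S.env ++ S.ok]
42. n25.key = false  [false]
43. n26.lab = "nx"  [terminal]
44. n27.live = 11  [terminal]
45. n25.hot = 17  [len(e.lab) + 15]
46. n25.cnt = true  [A.key == false]
47. n24.lim = "qz"  ["qz"]
48. n24.sig = "qn"  ["qn"]
49. n14.hot = 2  [A₁.hot - 13]
50. n14.cnt = true  [A₁.hot > 14]
51. n0.ok = "kq"  ["kq"]
52. n0.env = "xn"  ["xn"]
53. n0.depth = true  [A₀.cnt == true]

false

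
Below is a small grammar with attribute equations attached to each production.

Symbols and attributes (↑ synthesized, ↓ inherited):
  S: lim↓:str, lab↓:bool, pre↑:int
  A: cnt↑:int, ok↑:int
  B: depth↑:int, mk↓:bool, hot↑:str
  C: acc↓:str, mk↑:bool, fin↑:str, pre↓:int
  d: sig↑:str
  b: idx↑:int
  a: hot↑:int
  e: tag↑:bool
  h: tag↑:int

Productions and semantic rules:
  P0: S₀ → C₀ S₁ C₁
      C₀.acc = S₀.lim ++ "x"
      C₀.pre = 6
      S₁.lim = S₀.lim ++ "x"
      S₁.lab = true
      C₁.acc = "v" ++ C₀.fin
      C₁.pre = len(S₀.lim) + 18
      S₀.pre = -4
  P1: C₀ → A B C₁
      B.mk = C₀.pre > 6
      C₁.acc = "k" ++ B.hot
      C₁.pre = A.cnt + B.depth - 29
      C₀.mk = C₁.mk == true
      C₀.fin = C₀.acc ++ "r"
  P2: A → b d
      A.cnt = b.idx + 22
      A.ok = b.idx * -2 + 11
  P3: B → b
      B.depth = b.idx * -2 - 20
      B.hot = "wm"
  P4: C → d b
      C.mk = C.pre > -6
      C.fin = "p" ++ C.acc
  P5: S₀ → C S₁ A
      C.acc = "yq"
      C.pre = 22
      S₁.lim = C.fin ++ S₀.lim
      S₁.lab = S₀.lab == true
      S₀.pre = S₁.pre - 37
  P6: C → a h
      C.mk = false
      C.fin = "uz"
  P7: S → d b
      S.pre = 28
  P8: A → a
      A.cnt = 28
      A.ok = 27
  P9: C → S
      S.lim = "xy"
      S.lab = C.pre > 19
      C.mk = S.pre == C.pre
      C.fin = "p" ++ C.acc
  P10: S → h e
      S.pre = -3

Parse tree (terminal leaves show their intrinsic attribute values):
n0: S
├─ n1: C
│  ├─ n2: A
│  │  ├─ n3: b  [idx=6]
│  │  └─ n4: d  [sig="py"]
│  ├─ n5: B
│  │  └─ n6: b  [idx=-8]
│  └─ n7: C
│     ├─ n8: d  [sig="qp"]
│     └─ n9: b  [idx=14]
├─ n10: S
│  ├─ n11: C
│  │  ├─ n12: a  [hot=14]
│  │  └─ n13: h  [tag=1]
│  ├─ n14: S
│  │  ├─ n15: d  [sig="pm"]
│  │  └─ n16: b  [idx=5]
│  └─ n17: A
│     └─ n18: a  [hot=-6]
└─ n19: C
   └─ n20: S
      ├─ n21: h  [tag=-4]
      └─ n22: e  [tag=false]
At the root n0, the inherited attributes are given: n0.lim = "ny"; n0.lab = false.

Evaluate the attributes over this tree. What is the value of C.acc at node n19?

"vnyxr"

1. n0.lim = "ny"  [given at root]
2. n0.lab = false  [given at root]
3. n1.acc = "nyx"  [S₀.lim ++ "x"]
4. n1.pre = 6  [6]
5. n3.idx = 6  [terminal]
6. n4.sig = "py"  [terminal]
7. n2.cnt = 28  [b.idx + 22]
8. n2.ok = -1  [b.idx * -2 + 11]
9. n5.mk = false  [C₀.pre > 6]
10. n6.idx = -8  [terminal]
11. n5.depth = -4  [b.idx * -2 - 20]
12. n5.hot = "wm"  ["wm"]
13. n7.acc = "kwm"  ["k" ++ B.hot]
14. n7.pre = -5  [A.cnt + B.depth - 29]
15. n8.sig = "qp"  [terminal]
16. n9.idx = 14  [terminal]
17. n7.mk = true  [C.pre > -6]
18. n7.fin = "pkwm"  ["p" ++ C.acc]
19. n1.mk = true  [C₁.mk == true]
20. n1.fin = "nyxr"  [C₀.acc ++ "r"]
21. n10.lim = "nyx"  [S₀.lim ++ "x"]
22. n10.lab = true  [true]
23. n11.acc = "yq"  ["yq"]
24. n11.pre = 22  [22]
25. n12.hot = 14  [terminal]
26. n13.tag = 1  [terminal]
27. n11.mk = false  [false]
28. n11.fin = "uz"  ["uz"]
29. n14.lim = "uznyx"  [C.fin ++ S₀.lim]
30. n14.lab = true  [S₀.lab == true]
31. n15.sig = "pm"  [terminal]
32. n16.idx = 5  [terminal]
33. n14.pre = 28  [28]
34. n18.hot = -6  [terminal]
35. n17.cnt = 28  [28]
36. n17.ok = 27  [27]
37. n10.pre = -9  [S₁.pre - 37]
38. n19.acc = "vnyxr"  ["v" ++ C₀.fin]
39. n19.pre = 20  [len(S₀.lim) + 18]
40. n20.lim = "xy"  ["xy"]
41. n20.lab = true  [C.pre > 19]
42. n21.tag = -4  [terminal]
43. n22.tag = false  [terminal]
44. n20.pre = -3  [-3]
45. n19.mk = false  [S.pre == C.pre]
46. n19.fin = "pvnyxr"  ["p" ++ C.acc]
47. n0.pre = -4  [-4]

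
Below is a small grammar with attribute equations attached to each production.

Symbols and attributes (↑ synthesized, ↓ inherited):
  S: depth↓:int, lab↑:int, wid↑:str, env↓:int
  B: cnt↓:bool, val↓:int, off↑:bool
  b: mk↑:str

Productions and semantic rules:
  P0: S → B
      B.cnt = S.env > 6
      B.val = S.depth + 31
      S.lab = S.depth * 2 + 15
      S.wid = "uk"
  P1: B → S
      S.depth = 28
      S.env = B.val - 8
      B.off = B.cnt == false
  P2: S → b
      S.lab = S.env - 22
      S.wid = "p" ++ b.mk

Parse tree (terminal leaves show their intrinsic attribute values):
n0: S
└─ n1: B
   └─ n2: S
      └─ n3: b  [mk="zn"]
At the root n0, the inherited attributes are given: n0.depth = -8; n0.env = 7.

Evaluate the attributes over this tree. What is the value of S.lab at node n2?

-7

1. n0.depth = -8  [given at root]
2. n0.env = 7  [given at root]
3. n1.cnt = true  [S.env > 6]
4. n1.val = 23  [S.depth + 31]
5. n2.depth = 28  [28]
6. n2.env = 15  [B.val - 8]
7. n3.mk = "zn"  [terminal]
8. n2.lab = -7  [S.env - 22]
9. n2.wid = "pzn"  ["p" ++ b.mk]
10. n1.off = false  [B.cnt == false]
11. n0.lab = -1  [S.depth * 2 + 15]
12. n0.wid = "uk"  ["uk"]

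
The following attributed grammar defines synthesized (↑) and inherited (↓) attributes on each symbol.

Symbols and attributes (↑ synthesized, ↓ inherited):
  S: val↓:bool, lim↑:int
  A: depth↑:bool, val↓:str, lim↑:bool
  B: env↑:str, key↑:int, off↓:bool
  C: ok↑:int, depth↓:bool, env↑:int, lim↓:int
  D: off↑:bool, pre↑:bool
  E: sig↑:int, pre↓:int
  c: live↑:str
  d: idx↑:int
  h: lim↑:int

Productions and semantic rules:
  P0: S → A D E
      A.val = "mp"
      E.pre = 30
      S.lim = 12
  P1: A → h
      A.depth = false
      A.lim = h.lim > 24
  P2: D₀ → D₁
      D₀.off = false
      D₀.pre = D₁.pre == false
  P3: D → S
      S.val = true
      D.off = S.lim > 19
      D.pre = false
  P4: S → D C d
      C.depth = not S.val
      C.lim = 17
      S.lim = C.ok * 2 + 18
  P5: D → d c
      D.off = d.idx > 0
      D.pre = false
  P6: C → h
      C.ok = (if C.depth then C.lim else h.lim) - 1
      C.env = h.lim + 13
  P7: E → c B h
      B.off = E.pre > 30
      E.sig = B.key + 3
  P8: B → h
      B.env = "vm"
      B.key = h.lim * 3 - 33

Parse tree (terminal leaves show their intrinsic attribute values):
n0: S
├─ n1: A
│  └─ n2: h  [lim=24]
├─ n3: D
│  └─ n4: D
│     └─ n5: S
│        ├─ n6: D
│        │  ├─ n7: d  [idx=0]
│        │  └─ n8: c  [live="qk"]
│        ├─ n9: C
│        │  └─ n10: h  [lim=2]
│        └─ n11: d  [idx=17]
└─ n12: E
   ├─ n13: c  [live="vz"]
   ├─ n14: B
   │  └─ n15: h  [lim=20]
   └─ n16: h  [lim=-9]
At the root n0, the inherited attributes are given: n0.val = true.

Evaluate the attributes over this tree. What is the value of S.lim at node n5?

1. n0.val = true  [given at root]
2. n1.val = "mp"  ["mp"]
3. n2.lim = 24  [terminal]
4. n1.depth = false  [false]
5. n1.lim = false  [h.lim > 24]
6. n5.val = true  [true]
7. n7.idx = 0  [terminal]
8. n8.live = "qk"  [terminal]
9. n6.off = false  [d.idx > 0]
10. n6.pre = false  [false]
11. n9.depth = false  [not S.val]
12. n9.lim = 17  [17]
13. n10.lim = 2  [terminal]
14. n9.ok = 1  [(if C.depth then C.lim else h.lim) - 1]
15. n9.env = 15  [h.lim + 13]
16. n11.idx = 17  [terminal]
17. n5.lim = 20  [C.ok * 2 + 18]
18. n4.off = true  [S.lim > 19]
19. n4.pre = false  [false]
20. n3.off = false  [false]
21. n3.pre = true  [D₁.pre == false]
22. n12.pre = 30  [30]
23. n13.live = "vz"  [terminal]
24. n14.off = false  [E.pre > 30]
25. n15.lim = 20  [terminal]
26. n14.env = "vm"  ["vm"]
27. n14.key = 27  [h.lim * 3 - 33]
28. n16.lim = -9  [terminal]
29. n12.sig = 30  [B.key + 3]
30. n0.lim = 12  [12]

20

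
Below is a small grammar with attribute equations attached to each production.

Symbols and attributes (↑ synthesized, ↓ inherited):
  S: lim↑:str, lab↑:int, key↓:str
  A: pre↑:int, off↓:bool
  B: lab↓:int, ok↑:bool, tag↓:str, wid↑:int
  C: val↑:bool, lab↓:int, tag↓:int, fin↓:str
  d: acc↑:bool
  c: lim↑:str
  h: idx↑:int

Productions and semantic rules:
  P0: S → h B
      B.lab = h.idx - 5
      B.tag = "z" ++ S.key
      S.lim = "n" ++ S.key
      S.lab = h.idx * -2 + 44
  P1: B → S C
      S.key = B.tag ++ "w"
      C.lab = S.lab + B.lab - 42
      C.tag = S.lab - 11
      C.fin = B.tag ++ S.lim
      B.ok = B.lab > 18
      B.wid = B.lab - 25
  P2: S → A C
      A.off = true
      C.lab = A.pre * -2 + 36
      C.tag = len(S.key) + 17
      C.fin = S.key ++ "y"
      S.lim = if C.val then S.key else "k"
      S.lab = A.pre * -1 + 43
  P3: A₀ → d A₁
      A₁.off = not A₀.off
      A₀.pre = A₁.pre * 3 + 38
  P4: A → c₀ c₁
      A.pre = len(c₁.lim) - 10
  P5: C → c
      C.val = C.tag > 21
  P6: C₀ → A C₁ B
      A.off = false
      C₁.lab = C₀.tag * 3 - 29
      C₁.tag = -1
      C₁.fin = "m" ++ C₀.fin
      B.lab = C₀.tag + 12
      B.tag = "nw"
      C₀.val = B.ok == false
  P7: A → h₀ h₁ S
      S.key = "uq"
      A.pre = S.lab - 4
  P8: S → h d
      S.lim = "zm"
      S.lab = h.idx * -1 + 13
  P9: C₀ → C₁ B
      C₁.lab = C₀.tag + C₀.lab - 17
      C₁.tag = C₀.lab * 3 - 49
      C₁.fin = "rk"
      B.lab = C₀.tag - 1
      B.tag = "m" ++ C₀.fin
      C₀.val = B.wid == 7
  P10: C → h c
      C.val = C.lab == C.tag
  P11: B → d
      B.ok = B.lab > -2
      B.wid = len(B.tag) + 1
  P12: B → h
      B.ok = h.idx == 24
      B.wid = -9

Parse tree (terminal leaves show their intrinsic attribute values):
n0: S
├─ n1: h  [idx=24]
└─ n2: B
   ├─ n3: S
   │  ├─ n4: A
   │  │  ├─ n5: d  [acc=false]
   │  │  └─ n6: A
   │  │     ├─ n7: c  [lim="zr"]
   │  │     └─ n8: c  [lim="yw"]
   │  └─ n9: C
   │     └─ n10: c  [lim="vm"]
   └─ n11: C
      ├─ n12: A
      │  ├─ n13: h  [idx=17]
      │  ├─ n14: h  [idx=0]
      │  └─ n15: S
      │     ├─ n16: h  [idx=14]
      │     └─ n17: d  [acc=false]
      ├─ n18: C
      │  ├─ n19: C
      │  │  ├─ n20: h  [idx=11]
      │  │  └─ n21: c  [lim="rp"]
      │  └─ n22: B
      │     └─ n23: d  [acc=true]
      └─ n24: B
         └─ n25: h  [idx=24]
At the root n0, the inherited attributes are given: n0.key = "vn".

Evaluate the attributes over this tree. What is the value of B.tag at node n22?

1. n0.key = "vn"  [given at root]
2. n1.idx = 24  [terminal]
3. n2.lab = 19  [h.idx - 5]
4. n2.tag = "zvn"  ["z" ++ S.key]
5. n3.key = "zvnw"  [B.tag ++ "w"]
6. n4.off = true  [true]
7. n5.acc = false  [terminal]
8. n6.off = false  [not A₀.off]
9. n7.lim = "zr"  [terminal]
10. n8.lim = "yw"  [terminal]
11. n6.pre = -8  [len(c₁.lim) - 10]
12. n4.pre = 14  [A₁.pre * 3 + 38]
13. n9.lab = 8  [A.pre * -2 + 36]
14. n9.tag = 21  [len(S.key) + 17]
15. n9.fin = "zvnwy"  [S.key ++ "y"]
16. n10.lim = "vm"  [terminal]
17. n9.val = false  [C.tag > 21]
18. n3.lim = "k"  [if C.val then S.key else "k"]
19. n3.lab = 29  [A.pre * -1 + 43]
20. n11.lab = 6  [S.lab + B.lab - 42]
21. n11.tag = 18  [S.lab - 11]
22. n11.fin = "zvnk"  [B.tag ++ S.lim]
23. n12.off = false  [false]
24. n13.idx = 17  [terminal]
25. n14.idx = 0  [terminal]
26. n15.key = "uq"  ["uq"]
27. n16.idx = 14  [terminal]
28. n17.acc = false  [terminal]
29. n15.lim = "zm"  ["zm"]
30. n15.lab = -1  [h.idx * -1 + 13]
31. n12.pre = -5  [S.lab - 4]
32. n18.lab = 25  [C₀.tag * 3 - 29]
33. n18.tag = -1  [-1]
34. n18.fin = "mzvnk"  ["m" ++ C₀.fin]
35. n19.lab = 7  [C₀.tag + C₀.lab - 17]
36. n19.tag = 26  [C₀.lab * 3 - 49]
37. n19.fin = "rk"  ["rk"]
38. n20.idx = 11  [terminal]
39. n21.lim = "rp"  [terminal]
40. n19.val = false  [C.lab == C.tag]
41. n22.lab = -2  [C₀.tag - 1]
42. n22.tag = "mmzvnk"  ["m" ++ C₀.fin]
43. n23.acc = true  [terminal]
44. n22.ok = false  [B.lab > -2]
45. n22.wid = 7  [len(B.tag) + 1]
46. n18.val = true  [B.wid == 7]
47. n24.lab = 30  [C₀.tag + 12]
48. n24.tag = "nw"  ["nw"]
49. n25.idx = 24  [terminal]
50. n24.ok = true  [h.idx == 24]
51. n24.wid = -9  [-9]
52. n11.val = false  [B.ok == false]
53. n2.ok = true  [B.lab > 18]
54. n2.wid = -6  [B.lab - 25]
55. n0.lim = "nvn"  ["n" ++ S.key]
56. n0.lab = -4  [h.idx * -2 + 44]

"mmzvnk"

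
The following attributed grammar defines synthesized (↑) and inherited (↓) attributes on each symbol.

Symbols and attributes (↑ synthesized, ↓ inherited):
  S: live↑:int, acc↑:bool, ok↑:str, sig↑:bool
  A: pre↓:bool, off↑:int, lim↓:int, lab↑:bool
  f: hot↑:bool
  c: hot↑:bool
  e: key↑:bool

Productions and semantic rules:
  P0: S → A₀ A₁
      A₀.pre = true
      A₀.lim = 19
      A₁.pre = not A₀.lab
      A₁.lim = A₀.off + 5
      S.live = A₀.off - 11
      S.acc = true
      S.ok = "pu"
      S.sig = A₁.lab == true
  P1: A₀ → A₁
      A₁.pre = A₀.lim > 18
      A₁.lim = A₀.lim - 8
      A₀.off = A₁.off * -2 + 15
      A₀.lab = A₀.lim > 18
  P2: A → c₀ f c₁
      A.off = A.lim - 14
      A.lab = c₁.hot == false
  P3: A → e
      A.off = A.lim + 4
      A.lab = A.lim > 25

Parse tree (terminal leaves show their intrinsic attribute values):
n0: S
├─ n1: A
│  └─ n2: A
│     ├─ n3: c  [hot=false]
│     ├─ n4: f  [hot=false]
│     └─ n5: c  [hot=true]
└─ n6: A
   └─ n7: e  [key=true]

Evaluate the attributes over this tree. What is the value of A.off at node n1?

21

1. n1.pre = true  [true]
2. n1.lim = 19  [19]
3. n2.pre = true  [A₀.lim > 18]
4. n2.lim = 11  [A₀.lim - 8]
5. n3.hot = false  [terminal]
6. n4.hot = false  [terminal]
7. n5.hot = true  [terminal]
8. n2.off = -3  [A.lim - 14]
9. n2.lab = false  [c₁.hot == false]
10. n1.off = 21  [A₁.off * -2 + 15]
11. n1.lab = true  [A₀.lim > 18]
12. n6.pre = false  [not A₀.lab]
13. n6.lim = 26  [A₀.off + 5]
14. n7.key = true  [terminal]
15. n6.off = 30  [A.lim + 4]
16. n6.lab = true  [A.lim > 25]
17. n0.live = 10  [A₀.off - 11]
18. n0.acc = true  [true]
19. n0.ok = "pu"  ["pu"]
20. n0.sig = true  [A₁.lab == true]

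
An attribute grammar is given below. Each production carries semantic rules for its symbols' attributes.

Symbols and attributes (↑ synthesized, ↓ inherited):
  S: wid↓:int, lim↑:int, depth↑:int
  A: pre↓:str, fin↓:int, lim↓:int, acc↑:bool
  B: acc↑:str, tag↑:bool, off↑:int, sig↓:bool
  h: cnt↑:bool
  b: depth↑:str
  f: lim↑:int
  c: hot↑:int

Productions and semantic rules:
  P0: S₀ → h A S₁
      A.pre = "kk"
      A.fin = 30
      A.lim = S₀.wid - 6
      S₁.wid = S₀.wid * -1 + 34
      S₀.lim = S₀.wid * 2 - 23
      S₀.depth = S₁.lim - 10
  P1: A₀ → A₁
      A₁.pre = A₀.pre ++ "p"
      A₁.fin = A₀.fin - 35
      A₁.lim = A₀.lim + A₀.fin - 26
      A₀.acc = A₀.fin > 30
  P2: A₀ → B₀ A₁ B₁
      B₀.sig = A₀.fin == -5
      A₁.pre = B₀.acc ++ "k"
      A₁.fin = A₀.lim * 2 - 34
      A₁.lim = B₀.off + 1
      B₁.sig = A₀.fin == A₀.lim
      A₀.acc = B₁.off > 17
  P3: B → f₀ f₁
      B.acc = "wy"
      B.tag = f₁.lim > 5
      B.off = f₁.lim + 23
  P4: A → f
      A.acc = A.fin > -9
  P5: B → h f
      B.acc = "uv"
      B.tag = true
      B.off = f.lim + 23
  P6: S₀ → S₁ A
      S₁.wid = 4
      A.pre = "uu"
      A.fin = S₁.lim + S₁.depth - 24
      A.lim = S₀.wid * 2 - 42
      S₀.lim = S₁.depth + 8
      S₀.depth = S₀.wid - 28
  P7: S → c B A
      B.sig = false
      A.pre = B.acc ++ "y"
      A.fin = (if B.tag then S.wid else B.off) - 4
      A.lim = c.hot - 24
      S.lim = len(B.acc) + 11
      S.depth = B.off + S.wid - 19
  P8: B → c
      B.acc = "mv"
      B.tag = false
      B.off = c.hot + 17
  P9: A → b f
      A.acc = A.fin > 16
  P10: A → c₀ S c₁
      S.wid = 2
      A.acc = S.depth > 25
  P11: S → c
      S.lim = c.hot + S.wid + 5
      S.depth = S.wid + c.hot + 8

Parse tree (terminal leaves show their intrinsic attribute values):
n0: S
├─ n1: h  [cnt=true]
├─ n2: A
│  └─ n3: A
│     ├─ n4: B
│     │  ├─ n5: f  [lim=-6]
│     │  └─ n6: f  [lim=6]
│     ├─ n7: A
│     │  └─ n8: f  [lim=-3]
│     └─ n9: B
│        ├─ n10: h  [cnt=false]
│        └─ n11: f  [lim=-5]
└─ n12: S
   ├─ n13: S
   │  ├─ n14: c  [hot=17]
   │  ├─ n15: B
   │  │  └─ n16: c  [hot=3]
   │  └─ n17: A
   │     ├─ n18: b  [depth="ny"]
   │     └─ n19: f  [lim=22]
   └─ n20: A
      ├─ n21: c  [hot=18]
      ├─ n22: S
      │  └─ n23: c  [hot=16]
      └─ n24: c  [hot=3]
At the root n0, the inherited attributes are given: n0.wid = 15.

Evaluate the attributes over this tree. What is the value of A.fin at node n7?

1. n0.wid = 15  [given at root]
2. n1.cnt = true  [terminal]
3. n2.pre = "kk"  ["kk"]
4. n2.fin = 30  [30]
5. n2.lim = 9  [S₀.wid - 6]
6. n3.pre = "kkp"  [A₀.pre ++ "p"]
7. n3.fin = -5  [A₀.fin - 35]
8. n3.lim = 13  [A₀.lim + A₀.fin - 26]
9. n4.sig = true  [A₀.fin == -5]
10. n5.lim = -6  [terminal]
11. n6.lim = 6  [terminal]
12. n4.acc = "wy"  ["wy"]
13. n4.tag = true  [f₁.lim > 5]
14. n4.off = 29  [f₁.lim + 23]
15. n7.pre = "wyk"  [B₀.acc ++ "k"]
16. n7.fin = -8  [A₀.lim * 2 - 34]
17. n7.lim = 30  [B₀.off + 1]
18. n8.lim = -3  [terminal]
19. n7.acc = true  [A.fin > -9]
20. n9.sig = false  [A₀.fin == A₀.lim]
21. n10.cnt = false  [terminal]
22. n11.lim = -5  [terminal]
23. n9.acc = "uv"  ["uv"]
24. n9.tag = true  [true]
25. n9.off = 18  [f.lim + 23]
26. n3.acc = true  [B₁.off > 17]
27. n2.acc = false  [A₀.fin > 30]
28. n12.wid = 19  [S₀.wid * -1 + 34]
29. n13.wid = 4  [4]
30. n14.hot = 17  [terminal]
31. n15.sig = false  [false]
32. n16.hot = 3  [terminal]
33. n15.acc = "mv"  ["mv"]
34. n15.tag = false  [false]
35. n15.off = 20  [c.hot + 17]
36. n17.pre = "mvy"  [B.acc ++ "y"]
37. n17.fin = 16  [(if B.tag then S.wid else B.off) - 4]
38. n17.lim = -7  [c.hot - 24]
39. n18.depth = "ny"  [terminal]
40. n19.lim = 22  [terminal]
41. n17.acc = false  [A.fin > 16]
42. n13.lim = 13  [len(B.acc) + 11]
43. n13.depth = 5  [B.off + S.wid - 19]
44. n20.pre = "uu"  ["uu"]
45. n20.fin = -6  [S₁.lim + S₁.depth - 24]
46. n20.lim = -4  [S₀.wid * 2 - 42]
47. n21.hot = 18  [terminal]
48. n22.wid = 2  [2]
49. n23.hot = 16  [terminal]
50. n22.lim = 23  [c.hot + S.wid + 5]
51. n22.depth = 26  [S.wid + c.hot + 8]
52. n24.hot = 3  [terminal]
53. n20.acc = true  [S.depth > 25]
54. n12.lim = 13  [S₁.depth + 8]
55. n12.depth = -9  [S₀.wid - 28]
56. n0.lim = 7  [S₀.wid * 2 - 23]
57. n0.depth = 3  [S₁.lim - 10]

-8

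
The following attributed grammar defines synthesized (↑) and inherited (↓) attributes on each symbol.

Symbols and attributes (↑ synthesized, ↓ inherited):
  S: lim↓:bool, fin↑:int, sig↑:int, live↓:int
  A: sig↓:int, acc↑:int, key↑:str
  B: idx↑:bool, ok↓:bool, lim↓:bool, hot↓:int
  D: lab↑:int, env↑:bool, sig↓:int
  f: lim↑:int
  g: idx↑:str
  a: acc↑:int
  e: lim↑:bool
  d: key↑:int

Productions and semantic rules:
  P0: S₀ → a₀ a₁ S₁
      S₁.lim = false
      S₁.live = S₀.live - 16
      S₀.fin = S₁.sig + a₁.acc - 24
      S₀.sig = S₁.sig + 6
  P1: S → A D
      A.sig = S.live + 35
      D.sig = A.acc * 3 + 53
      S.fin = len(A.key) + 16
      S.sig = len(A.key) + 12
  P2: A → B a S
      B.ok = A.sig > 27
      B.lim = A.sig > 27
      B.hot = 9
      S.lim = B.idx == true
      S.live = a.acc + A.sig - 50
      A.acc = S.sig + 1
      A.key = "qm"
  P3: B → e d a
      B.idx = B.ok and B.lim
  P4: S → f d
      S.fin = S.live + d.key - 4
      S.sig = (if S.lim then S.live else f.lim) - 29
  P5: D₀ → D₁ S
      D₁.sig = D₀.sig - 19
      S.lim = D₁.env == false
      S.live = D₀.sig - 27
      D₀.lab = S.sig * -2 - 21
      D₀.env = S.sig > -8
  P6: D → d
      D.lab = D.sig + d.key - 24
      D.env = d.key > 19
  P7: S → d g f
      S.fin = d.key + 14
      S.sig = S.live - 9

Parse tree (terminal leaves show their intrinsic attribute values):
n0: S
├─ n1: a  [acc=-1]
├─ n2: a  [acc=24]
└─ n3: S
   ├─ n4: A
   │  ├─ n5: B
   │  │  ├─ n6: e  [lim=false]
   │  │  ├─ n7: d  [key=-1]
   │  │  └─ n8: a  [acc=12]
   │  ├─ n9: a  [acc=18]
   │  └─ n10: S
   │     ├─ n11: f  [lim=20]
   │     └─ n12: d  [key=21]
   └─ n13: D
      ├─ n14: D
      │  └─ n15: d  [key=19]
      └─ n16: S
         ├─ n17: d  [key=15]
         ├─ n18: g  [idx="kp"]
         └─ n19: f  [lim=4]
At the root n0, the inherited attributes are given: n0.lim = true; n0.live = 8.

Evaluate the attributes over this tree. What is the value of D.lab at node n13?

1. n0.lim = true  [given at root]
2. n0.live = 8  [given at root]
3. n1.acc = -1  [terminal]
4. n2.acc = 24  [terminal]
5. n3.lim = false  [false]
6. n3.live = -8  [S₀.live - 16]
7. n4.sig = 27  [S.live + 35]
8. n5.ok = false  [A.sig > 27]
9. n5.lim = false  [A.sig > 27]
10. n5.hot = 9  [9]
11. n6.lim = false  [terminal]
12. n7.key = -1  [terminal]
13. n8.acc = 12  [terminal]
14. n5.idx = false  [B.ok and B.lim]
15. n9.acc = 18  [terminal]
16. n10.lim = false  [B.idx == true]
17. n10.live = -5  [a.acc + A.sig - 50]
18. n11.lim = 20  [terminal]
19. n12.key = 21  [terminal]
20. n10.fin = 12  [S.live + d.key - 4]
21. n10.sig = -9  [(if S.lim then S.live else f.lim) - 29]
22. n4.acc = -8  [S.sig + 1]
23. n4.key = "qm"  ["qm"]
24. n13.sig = 29  [A.acc * 3 + 53]
25. n14.sig = 10  [D₀.sig - 19]
26. n15.key = 19  [terminal]
27. n14.lab = 5  [D.sig + d.key - 24]
28. n14.env = false  [d.key > 19]
29. n16.lim = true  [D₁.env == false]
30. n16.live = 2  [D₀.sig - 27]
31. n17.key = 15  [terminal]
32. n18.idx = "kp"  [terminal]
33. n19.lim = 4  [terminal]
34. n16.fin = 29  [d.key + 14]
35. n16.sig = -7  [S.live - 9]
36. n13.lab = -7  [S.sig * -2 - 21]
37. n13.env = true  [S.sig > -8]
38. n3.fin = 18  [len(A.key) + 16]
39. n3.sig = 14  [len(A.key) + 12]
40. n0.fin = 14  [S₁.sig + a₁.acc - 24]
41. n0.sig = 20  [S₁.sig + 6]

-7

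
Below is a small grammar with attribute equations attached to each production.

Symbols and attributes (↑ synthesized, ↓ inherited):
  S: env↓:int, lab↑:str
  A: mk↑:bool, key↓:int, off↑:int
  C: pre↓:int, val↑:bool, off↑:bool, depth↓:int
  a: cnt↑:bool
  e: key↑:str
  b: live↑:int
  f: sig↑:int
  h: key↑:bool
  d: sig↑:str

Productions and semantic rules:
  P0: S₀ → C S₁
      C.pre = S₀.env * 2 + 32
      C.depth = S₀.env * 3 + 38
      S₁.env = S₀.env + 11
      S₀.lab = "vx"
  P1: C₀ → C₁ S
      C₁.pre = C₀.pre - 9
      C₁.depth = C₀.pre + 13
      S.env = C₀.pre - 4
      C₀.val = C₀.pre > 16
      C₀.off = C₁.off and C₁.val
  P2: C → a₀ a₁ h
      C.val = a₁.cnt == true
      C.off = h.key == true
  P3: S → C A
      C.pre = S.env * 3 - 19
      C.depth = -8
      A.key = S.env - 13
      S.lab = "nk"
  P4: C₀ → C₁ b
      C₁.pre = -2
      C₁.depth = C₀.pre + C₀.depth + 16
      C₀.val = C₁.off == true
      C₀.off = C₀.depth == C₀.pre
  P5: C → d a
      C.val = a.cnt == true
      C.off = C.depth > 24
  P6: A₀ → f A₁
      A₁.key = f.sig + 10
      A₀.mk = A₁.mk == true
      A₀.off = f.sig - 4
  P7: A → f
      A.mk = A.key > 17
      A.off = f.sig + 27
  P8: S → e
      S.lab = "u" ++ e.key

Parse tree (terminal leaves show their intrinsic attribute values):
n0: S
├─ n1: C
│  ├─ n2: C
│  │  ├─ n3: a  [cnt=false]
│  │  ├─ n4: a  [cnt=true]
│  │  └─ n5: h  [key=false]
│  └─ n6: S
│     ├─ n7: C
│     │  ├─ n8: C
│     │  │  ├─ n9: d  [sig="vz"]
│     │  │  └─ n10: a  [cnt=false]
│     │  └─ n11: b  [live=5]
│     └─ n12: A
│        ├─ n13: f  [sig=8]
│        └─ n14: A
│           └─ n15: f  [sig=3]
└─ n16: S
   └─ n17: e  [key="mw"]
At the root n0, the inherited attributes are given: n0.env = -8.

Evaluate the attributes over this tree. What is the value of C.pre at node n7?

17

1. n0.env = -8  [given at root]
2. n1.pre = 16  [S₀.env * 2 + 32]
3. n1.depth = 14  [S₀.env * 3 + 38]
4. n2.pre = 7  [C₀.pre - 9]
5. n2.depth = 29  [C₀.pre + 13]
6. n3.cnt = false  [terminal]
7. n4.cnt = true  [terminal]
8. n5.key = false  [terminal]
9. n2.val = true  [a₁.cnt == true]
10. n2.off = false  [h.key == true]
11. n6.env = 12  [C₀.pre - 4]
12. n7.pre = 17  [S.env * 3 - 19]
13. n7.depth = -8  [-8]
14. n8.pre = -2  [-2]
15. n8.depth = 25  [C₀.pre + C₀.depth + 16]
16. n9.sig = "vz"  [terminal]
17. n10.cnt = false  [terminal]
18. n8.val = false  [a.cnt == true]
19. n8.off = true  [C.depth > 24]
20. n11.live = 5  [terminal]
21. n7.val = true  [C₁.off == true]
22. n7.off = false  [C₀.depth == C₀.pre]
23. n12.key = -1  [S.env - 13]
24. n13.sig = 8  [terminal]
25. n14.key = 18  [f.sig + 10]
26. n15.sig = 3  [terminal]
27. n14.mk = true  [A.key > 17]
28. n14.off = 30  [f.sig + 27]
29. n12.mk = true  [A₁.mk == true]
30. n12.off = 4  [f.sig - 4]
31. n6.lab = "nk"  ["nk"]
32. n1.val = false  [C₀.pre > 16]
33. n1.off = false  [C₁.off and C₁.val]
34. n16.env = 3  [S₀.env + 11]
35. n17.key = "mw"  [terminal]
36. n16.lab = "umw"  ["u" ++ e.key]
37. n0.lab = "vx"  ["vx"]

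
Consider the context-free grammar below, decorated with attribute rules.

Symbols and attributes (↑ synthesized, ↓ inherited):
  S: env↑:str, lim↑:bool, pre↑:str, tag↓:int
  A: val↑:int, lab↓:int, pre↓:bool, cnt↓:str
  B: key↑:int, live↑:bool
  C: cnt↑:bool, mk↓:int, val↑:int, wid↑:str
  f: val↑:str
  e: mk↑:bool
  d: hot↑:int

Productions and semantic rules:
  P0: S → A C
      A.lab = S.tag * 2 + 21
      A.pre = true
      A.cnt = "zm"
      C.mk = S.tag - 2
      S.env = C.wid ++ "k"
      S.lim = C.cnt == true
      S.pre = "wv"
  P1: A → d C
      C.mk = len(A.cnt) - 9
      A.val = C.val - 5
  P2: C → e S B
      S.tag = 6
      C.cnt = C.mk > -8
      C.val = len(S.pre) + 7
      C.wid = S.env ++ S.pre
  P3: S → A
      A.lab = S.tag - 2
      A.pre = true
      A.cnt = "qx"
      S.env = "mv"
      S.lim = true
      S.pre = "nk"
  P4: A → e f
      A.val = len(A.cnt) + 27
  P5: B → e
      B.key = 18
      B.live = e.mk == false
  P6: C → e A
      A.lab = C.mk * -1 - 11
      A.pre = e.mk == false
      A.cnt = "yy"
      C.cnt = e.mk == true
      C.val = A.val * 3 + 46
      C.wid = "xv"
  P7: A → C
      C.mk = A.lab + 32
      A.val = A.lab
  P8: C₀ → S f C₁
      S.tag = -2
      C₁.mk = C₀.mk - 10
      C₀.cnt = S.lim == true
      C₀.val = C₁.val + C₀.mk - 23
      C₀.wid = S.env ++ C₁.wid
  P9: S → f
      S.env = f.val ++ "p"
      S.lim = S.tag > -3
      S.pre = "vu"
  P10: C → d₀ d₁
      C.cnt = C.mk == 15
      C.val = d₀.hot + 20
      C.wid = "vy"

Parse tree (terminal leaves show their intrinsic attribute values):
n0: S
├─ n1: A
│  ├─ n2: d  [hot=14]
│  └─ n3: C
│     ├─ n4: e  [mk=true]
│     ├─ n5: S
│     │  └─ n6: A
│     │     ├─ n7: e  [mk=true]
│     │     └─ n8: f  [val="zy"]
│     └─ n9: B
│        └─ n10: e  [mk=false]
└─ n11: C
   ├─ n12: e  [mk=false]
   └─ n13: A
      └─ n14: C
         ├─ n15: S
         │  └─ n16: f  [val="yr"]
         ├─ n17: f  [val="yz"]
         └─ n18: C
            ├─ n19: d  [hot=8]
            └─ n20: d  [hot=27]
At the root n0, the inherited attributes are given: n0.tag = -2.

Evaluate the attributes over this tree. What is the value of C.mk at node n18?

1. n0.tag = -2  [given at root]
2. n1.lab = 17  [S.tag * 2 + 21]
3. n1.pre = true  [true]
4. n1.cnt = "zm"  ["zm"]
5. n2.hot = 14  [terminal]
6. n3.mk = -7  [len(A.cnt) - 9]
7. n4.mk = true  [terminal]
8. n5.tag = 6  [6]
9. n6.lab = 4  [S.tag - 2]
10. n6.pre = true  [true]
11. n6.cnt = "qx"  ["qx"]
12. n7.mk = true  [terminal]
13. n8.val = "zy"  [terminal]
14. n6.val = 29  [len(A.cnt) + 27]
15. n5.env = "mv"  ["mv"]
16. n5.lim = true  [true]
17. n5.pre = "nk"  ["nk"]
18. n10.mk = false  [terminal]
19. n9.key = 18  [18]
20. n9.live = true  [e.mk == false]
21. n3.cnt = true  [C.mk > -8]
22. n3.val = 9  [len(S.pre) + 7]
23. n3.wid = "mvnk"  [S.env ++ S.pre]
24. n1.val = 4  [C.val - 5]
25. n11.mk = -4  [S.tag - 2]
26. n12.mk = false  [terminal]
27. n13.lab = -7  [C.mk * -1 - 11]
28. n13.pre = true  [e.mk == false]
29. n13.cnt = "yy"  ["yy"]
30. n14.mk = 25  [A.lab + 32]
31. n15.tag = -2  [-2]
32. n16.val = "yr"  [terminal]
33. n15.env = "yrp"  [f.val ++ "p"]
34. n15.lim = true  [S.tag > -3]
35. n15.pre = "vu"  ["vu"]
36. n17.val = "yz"  [terminal]
37. n18.mk = 15  [C₀.mk - 10]
38. n19.hot = 8  [terminal]
39. n20.hot = 27  [terminal]
40. n18.cnt = true  [C.mk == 15]
41. n18.val = 28  [d₀.hot + 20]
42. n18.wid = "vy"  ["vy"]
43. n14.cnt = true  [S.lim == true]
44. n14.val = 30  [C₁.val + C₀.mk - 23]
45. n14.wid = "yrpvy"  [S.env ++ C₁.wid]
46. n13.val = -7  [A.lab]
47. n11.cnt = false  [e.mk == true]
48. n11.val = 25  [A.val * 3 + 46]
49. n11.wid = "xv"  ["xv"]
50. n0.env = "xvk"  [C.wid ++ "k"]
51. n0.lim = false  [C.cnt == true]
52. n0.pre = "wv"  ["wv"]

15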